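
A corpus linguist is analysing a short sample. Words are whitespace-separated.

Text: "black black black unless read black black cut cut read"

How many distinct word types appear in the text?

Distinct types: {black, cut, read, unless}
V = 4

4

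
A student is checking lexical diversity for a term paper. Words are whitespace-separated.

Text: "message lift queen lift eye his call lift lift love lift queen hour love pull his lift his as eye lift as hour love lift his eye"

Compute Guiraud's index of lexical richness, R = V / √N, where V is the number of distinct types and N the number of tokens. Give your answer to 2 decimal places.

1.92

N = 27, V = 10.
√N = 5.196152
R = 10 / 5.196152 = 1.92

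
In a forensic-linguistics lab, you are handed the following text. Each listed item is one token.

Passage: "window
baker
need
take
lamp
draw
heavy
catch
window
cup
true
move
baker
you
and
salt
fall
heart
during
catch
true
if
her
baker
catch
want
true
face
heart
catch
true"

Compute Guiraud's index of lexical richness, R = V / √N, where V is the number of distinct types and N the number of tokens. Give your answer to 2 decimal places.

N = 31, V = 21.
√N = 5.567764
R = 21 / 5.567764 = 3.77

3.77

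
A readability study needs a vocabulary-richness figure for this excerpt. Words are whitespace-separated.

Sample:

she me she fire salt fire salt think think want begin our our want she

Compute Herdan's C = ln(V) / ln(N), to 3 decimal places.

N = 15, V = 8.
ln(V) = 2.079442, ln(N) = 2.708050
C = 2.079442 / 2.708050 = 0.768

0.768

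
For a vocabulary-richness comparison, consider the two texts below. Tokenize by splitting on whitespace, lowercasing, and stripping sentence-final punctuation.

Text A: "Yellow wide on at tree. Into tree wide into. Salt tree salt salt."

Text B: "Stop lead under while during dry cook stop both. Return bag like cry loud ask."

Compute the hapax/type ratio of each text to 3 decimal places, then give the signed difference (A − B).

-0.500

A: hapax=3, V=7, ratio=0.429
B: hapax=13, V=14, ratio=0.929
Difference = 0.429 − 0.929 = -0.500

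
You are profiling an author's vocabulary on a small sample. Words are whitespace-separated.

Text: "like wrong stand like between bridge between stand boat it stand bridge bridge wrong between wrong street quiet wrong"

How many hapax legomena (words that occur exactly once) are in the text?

4

Frequencies: wrong:4, stand:3, between:3, bridge:3, like:2, boat:1, it:1, street:1, quiet:1
Hapax (freq=1): boat, it, quiet, street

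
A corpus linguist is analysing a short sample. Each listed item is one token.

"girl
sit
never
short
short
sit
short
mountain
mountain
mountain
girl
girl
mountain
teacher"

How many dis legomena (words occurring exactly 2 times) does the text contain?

1

Frequencies: mountain:4, girl:3, short:3, sit:2, never:1, teacher:1
Words with frequency 2: sit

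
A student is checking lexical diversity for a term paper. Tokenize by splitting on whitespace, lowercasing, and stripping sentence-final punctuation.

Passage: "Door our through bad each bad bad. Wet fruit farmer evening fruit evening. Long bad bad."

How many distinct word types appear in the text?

10

Distinct types: {bad, door, each, evening, farmer, fruit, long, our, through, wet}
V = 10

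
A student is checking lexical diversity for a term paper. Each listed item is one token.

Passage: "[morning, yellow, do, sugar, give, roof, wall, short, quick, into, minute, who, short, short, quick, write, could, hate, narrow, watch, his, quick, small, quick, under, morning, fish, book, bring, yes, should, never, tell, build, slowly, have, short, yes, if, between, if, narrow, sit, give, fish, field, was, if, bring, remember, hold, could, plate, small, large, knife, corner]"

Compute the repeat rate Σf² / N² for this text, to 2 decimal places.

Frequencies: short:4, quick:4, if:3, morning:2, give:2, could:2, narrow:2, small:2, fish:2, bring:2, yes:2, yellow:1, do:1, sugar:1, roof:1, wall:1, into:1, minute:1, who:1, write:1, … (21 more, each freq 1)
Σf² = 103; N² = 3249
Repeat rate = 103 / 3249 = 0.03

0.03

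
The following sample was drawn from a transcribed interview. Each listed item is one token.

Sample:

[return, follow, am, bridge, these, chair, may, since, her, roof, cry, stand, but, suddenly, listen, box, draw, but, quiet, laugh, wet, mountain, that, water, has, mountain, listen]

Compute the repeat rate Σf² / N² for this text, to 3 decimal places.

0.045

Frequencies: but:2, listen:2, mountain:2, return:1, follow:1, am:1, bridge:1, these:1, chair:1, may:1, since:1, her:1, roof:1, cry:1, stand:1, suddenly:1, box:1, draw:1, quiet:1, laugh:1, … (4 more, each freq 1)
Σf² = 33; N² = 729
Repeat rate = 33 / 729 = 0.045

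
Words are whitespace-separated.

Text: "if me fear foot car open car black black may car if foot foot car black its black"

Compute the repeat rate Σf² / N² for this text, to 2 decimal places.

0.15

Frequencies: car:4, black:4, foot:3, if:2, me:1, fear:1, open:1, may:1, its:1
Σf² = 50; N² = 324
Repeat rate = 50 / 324 = 0.15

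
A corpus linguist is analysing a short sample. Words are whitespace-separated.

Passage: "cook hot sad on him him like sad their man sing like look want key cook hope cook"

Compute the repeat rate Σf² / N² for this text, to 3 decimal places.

Frequencies: cook:3, sad:2, him:2, like:2, hot:1, on:1, their:1, man:1, sing:1, look:1, want:1, key:1, hope:1
Σf² = 30; N² = 324
Repeat rate = 30 / 324 = 0.093

0.093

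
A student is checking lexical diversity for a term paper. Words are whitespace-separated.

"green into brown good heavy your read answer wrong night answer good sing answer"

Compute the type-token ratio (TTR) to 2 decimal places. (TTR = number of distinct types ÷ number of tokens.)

N = 14 tokens, V = 11 types.
TTR = V / N = 11 / 14 = 0.79

0.79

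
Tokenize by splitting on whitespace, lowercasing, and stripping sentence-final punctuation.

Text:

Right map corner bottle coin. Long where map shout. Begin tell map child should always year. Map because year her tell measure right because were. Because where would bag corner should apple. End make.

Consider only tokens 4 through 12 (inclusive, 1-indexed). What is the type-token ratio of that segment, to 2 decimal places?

0.89

Segment tokens 4–12: bottle, coin, long, where, map, shout, begin, tell, map
Segment N = 9, segment V = 8.
TTR = 8 / 9 = 0.89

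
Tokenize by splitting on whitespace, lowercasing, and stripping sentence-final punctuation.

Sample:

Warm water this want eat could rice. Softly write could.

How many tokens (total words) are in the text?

10

Tokens: warm, water, this, want, eat, could, rice, softly, write, could
N = 10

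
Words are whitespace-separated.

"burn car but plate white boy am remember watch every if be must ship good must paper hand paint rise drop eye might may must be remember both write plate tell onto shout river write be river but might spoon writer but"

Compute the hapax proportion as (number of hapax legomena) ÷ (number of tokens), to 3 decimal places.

0.548

Frequencies: but:3, be:3, must:3, plate:2, remember:2, might:2, write:2, river:2, burn:1, car:1, white:1, boy:1, am:1, watch:1, every:1, if:1, ship:1, good:1, paper:1, hand:1, … (11 more, each freq 1)
Hapax count = 23; token count = 42.
Ratio = 23 / 42 = 0.548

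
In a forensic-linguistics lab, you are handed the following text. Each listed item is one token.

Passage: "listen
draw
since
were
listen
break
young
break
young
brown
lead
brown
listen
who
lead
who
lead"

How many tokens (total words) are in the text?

17

Tokens: listen, draw, since, were, listen, break, young, break, young, brown, lead, brown, listen, who, lead, who, lead
N = 17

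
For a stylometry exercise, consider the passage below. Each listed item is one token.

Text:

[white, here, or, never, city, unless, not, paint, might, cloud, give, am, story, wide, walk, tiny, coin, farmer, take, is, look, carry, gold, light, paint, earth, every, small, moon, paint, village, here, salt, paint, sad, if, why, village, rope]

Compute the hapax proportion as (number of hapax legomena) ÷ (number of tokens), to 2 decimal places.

0.79

Frequencies: paint:4, here:2, village:2, white:1, or:1, never:1, city:1, unless:1, not:1, might:1, cloud:1, give:1, am:1, story:1, wide:1, walk:1, tiny:1, coin:1, farmer:1, take:1, … (14 more, each freq 1)
Hapax count = 31; token count = 39.
Ratio = 31 / 39 = 0.79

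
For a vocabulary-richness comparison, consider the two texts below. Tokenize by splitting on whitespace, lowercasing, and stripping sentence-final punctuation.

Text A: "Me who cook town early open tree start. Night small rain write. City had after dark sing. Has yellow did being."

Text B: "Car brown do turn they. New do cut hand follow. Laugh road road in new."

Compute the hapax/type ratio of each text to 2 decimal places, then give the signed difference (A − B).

0.25

A: hapax=21, V=21, ratio=1.00
B: hapax=9, V=12, ratio=0.75
Difference = 1.00 − 0.75 = 0.25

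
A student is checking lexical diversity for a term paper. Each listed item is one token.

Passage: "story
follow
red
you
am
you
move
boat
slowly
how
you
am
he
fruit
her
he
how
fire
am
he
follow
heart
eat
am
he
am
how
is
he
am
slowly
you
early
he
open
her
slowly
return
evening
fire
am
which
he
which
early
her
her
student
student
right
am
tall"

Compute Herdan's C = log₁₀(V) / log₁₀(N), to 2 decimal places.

0.80

N = 52, V = 24.
log₁₀(V) = 1.380211, log₁₀(N) = 1.716003
C = 1.380211 / 1.716003 = 0.80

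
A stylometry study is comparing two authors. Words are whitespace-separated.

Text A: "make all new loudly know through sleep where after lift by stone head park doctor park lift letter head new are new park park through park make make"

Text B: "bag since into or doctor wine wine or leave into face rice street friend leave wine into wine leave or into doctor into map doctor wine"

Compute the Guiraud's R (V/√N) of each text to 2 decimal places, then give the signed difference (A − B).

A: V=17, N=28, R=3.21
B: V=12, N=26, R=2.35
Difference = 3.21 − 2.35 = 0.86

0.86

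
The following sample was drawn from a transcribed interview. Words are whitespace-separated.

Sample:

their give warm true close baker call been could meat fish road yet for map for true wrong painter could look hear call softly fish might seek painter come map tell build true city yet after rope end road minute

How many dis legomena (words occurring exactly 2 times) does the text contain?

Frequencies: true:3, call:2, could:2, fish:2, road:2, yet:2, for:2, map:2, painter:2, their:1, give:1, warm:1, close:1, baker:1, been:1, meat:1, wrong:1, look:1, hear:1, softly:1, … (10 more, each freq 1)
Words with frequency 2: call, could, fish, for, map, painter, road, yet

8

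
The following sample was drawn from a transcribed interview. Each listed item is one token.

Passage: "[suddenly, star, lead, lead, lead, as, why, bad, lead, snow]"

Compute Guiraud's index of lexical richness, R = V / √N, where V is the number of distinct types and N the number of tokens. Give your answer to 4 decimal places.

2.2136

N = 10, V = 7.
√N = 3.162278
R = 7 / 3.162278 = 2.2136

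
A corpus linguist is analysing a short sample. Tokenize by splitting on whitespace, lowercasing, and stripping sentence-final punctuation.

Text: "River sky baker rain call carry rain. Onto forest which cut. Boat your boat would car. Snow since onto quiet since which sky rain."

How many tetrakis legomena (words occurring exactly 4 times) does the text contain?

Frequencies: rain:3, sky:2, onto:2, which:2, boat:2, since:2, river:1, baker:1, call:1, carry:1, forest:1, cut:1, your:1, would:1, car:1, snow:1, quiet:1
Words with frequency 4: (none)

0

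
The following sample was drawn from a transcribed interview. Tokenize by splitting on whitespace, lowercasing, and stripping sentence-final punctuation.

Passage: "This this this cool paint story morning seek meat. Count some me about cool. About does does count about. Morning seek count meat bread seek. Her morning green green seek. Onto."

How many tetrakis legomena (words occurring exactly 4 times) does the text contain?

1

Frequencies: seek:4, this:3, morning:3, count:3, about:3, cool:2, meat:2, does:2, green:2, paint:1, story:1, some:1, me:1, bread:1, her:1, onto:1
Words with frequency 4: seek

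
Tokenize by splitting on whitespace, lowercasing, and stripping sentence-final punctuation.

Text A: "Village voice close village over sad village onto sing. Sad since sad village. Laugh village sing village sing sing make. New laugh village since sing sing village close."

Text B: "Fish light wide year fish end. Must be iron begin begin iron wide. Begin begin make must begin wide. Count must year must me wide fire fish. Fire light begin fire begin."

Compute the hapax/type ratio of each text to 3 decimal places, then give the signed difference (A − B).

0.070

A: hapax=5, V=11, ratio=0.455
B: hapax=5, V=13, ratio=0.385
Difference = 0.455 − 0.385 = 0.070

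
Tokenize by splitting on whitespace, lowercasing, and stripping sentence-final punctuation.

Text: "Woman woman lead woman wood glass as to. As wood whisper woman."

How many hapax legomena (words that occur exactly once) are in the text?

Frequencies: woman:4, wood:2, as:2, lead:1, glass:1, to:1, whisper:1
Hapax (freq=1): glass, lead, to, whisper

4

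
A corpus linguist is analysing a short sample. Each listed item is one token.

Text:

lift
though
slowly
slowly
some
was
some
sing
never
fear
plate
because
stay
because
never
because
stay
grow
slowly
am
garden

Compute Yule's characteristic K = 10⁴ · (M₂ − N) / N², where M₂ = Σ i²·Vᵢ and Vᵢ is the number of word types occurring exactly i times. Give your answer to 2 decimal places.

408.16

Frequencies: slowly:3, because:3, some:2, never:2, stay:2, lift:1, though:1, was:1, sing:1, fear:1, plate:1, grow:1, am:1, garden:1
N = 21. Frequency spectrum: V_1=9, V_2=3, V_3=2
M₂ = 1²·9 + 2²·3 + 3²·2 = 39
K = 10000 × (39 − 21) / 21² = 408.16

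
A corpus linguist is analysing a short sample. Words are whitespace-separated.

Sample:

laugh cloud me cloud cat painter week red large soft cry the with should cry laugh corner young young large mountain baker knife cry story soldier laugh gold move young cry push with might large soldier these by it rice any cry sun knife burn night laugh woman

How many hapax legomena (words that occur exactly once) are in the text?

Frequencies: cry:5, laugh:4, large:3, young:3, cloud:2, with:2, knife:2, soldier:2, me:1, cat:1, painter:1, week:1, red:1, soft:1, the:1, should:1, corner:1, mountain:1, baker:1, story:1, … (13 more, each freq 1)
Hapax (freq=1): any, baker, burn, by, cat, corner, gold, it, me, might, mountain, move, night, painter, push, red, rice, should, soft, story, sun, the, these, week, woman

25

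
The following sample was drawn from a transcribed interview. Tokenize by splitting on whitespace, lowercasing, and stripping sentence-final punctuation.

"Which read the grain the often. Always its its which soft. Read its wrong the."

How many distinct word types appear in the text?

Distinct types: {always, grain, its, often, read, soft, the, which, wrong}
V = 9

9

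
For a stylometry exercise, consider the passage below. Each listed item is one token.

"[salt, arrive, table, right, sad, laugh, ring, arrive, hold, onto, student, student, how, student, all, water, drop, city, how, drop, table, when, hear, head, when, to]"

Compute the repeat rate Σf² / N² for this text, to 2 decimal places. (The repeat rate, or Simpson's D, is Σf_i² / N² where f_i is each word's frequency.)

0.06

Frequencies: student:3, arrive:2, table:2, how:2, drop:2, when:2, salt:1, right:1, sad:1, laugh:1, ring:1, hold:1, onto:1, all:1, water:1, city:1, hear:1, head:1, to:1
Σf² = 42; N² = 676
Repeat rate = 42 / 676 = 0.06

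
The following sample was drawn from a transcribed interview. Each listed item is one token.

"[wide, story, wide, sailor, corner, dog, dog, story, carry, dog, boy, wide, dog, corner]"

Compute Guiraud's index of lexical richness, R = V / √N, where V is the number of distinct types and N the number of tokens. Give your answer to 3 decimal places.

N = 14, V = 7.
√N = 3.741657
R = 7 / 3.741657 = 1.871

1.871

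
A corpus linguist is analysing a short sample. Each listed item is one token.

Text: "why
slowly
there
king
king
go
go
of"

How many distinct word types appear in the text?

6

Distinct types: {go, king, of, slowly, there, why}
V = 6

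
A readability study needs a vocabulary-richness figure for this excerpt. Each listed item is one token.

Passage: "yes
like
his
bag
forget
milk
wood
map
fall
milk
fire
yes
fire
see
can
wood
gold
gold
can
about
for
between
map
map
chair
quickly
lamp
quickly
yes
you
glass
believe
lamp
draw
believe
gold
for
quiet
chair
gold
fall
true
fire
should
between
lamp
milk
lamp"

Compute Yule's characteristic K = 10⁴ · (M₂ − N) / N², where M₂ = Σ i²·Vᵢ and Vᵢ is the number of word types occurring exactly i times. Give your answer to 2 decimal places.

277.78

Frequencies: gold:4, lamp:4, yes:3, milk:3, map:3, fire:3, wood:2, fall:2, can:2, for:2, between:2, chair:2, quickly:2, believe:2, like:1, his:1, bag:1, forget:1, see:1, about:1, … (6 more, each freq 1)
N = 48. Frequency spectrum: V_1=12, V_2=8, V_3=4, V_4=2
M₂ = 1²·12 + 2²·8 + 3²·4 + 4²·2 = 112
K = 10000 × (112 − 48) / 48² = 277.78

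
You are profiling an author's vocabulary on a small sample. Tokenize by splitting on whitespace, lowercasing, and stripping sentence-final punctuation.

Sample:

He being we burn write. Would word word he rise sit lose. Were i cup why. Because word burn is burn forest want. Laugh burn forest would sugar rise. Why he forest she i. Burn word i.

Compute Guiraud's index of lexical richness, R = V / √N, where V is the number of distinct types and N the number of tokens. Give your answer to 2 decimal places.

N = 37, V = 21.
√N = 6.082763
R = 21 / 6.082763 = 3.45

3.45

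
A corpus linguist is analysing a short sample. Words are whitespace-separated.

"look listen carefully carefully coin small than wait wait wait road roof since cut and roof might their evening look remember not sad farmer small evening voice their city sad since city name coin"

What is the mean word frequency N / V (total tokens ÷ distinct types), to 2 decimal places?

N = 34 tokens, V = 22 types.
Mean frequency = N / V = 34 / 22 = 1.55

1.55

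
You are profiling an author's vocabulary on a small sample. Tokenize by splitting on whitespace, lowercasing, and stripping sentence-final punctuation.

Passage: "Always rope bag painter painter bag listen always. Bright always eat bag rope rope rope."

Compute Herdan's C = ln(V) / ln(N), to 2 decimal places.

N = 15, V = 7.
ln(V) = 1.945910, ln(N) = 2.708050
C = 1.945910 / 2.708050 = 0.72

0.72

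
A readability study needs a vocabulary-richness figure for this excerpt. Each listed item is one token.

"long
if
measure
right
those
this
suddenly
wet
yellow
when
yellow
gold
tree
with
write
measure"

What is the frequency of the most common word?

Frequencies: measure:2, yellow:2, long:1, if:1, right:1, those:1, this:1, suddenly:1, wet:1, when:1, gold:1, tree:1, with:1, write:1
Most common: 'measure' with frequency 2.

2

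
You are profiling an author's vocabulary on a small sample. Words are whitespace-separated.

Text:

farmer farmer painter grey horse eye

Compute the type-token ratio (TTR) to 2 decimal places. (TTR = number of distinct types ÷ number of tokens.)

N = 6 tokens, V = 5 types.
TTR = V / N = 5 / 6 = 0.83

0.83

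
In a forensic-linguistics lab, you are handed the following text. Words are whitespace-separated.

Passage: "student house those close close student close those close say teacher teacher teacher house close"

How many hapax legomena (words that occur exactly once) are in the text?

Frequencies: close:5, teacher:3, student:2, house:2, those:2, say:1
Hapax (freq=1): say

1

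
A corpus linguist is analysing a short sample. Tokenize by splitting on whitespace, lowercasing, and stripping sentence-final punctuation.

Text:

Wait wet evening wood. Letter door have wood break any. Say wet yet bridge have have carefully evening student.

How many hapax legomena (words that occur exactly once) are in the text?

10

Frequencies: have:3, wet:2, evening:2, wood:2, wait:1, letter:1, door:1, break:1, any:1, say:1, yet:1, bridge:1, carefully:1, student:1
Hapax (freq=1): any, break, bridge, carefully, door, letter, say, student, wait, yet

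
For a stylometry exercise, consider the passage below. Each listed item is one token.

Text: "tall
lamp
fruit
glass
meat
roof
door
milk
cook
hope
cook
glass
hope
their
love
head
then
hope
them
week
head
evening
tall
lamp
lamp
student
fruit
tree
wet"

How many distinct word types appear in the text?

Distinct types: {cook, door, evening, fruit, glass, head, hope, lamp, love, meat, milk, roof, student, tall, their, them, then, tree, week, wet}
V = 20

20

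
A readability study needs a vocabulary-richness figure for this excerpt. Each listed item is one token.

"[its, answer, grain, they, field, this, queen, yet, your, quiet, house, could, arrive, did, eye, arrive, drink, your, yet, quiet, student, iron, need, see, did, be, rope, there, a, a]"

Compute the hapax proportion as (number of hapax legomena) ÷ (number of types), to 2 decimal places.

Frequencies: yet:2, your:2, quiet:2, arrive:2, did:2, a:2, its:1, answer:1, grain:1, they:1, field:1, this:1, queen:1, house:1, could:1, eye:1, drink:1, student:1, iron:1, need:1, … (4 more, each freq 1)
Hapax count = 18; type count = 24.
Ratio = 18 / 24 = 0.75

0.75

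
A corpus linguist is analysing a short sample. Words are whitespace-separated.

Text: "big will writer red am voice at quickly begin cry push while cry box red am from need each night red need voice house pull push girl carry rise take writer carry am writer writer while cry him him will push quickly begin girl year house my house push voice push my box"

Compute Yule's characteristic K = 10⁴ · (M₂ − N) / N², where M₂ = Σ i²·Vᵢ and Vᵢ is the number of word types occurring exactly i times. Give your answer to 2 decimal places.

291.92

Frequencies: push:5, writer:4, red:3, am:3, voice:3, cry:3, house:3, will:2, quickly:2, begin:2, while:2, box:2, need:2, girl:2, carry:2, him:2, my:2, big:1, at:1, from:1, … (6 more, each freq 1)
N = 53. Frequency spectrum: V_1=9, V_2=10, V_3=5, V_4=1, V_5=1
M₂ = 1²·9 + 2²·10 + 3²·5 + 4²·1 + 5²·1 = 135
K = 10000 × (135 − 53) / 53² = 291.92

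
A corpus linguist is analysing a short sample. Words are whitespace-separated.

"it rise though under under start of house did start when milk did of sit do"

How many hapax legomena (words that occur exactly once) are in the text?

Frequencies: under:2, start:2, of:2, did:2, it:1, rise:1, though:1, house:1, when:1, milk:1, sit:1, do:1
Hapax (freq=1): do, house, it, milk, rise, sit, though, when

8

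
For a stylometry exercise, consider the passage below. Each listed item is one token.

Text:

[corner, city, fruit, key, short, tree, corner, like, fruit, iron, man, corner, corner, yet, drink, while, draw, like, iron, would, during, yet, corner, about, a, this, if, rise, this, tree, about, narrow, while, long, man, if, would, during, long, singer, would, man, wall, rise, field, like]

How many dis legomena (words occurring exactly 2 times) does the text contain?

11

Frequencies: corner:5, like:3, man:3, would:3, fruit:2, tree:2, iron:2, yet:2, while:2, during:2, about:2, this:2, if:2, rise:2, long:2, city:1, key:1, short:1, drink:1, draw:1, … (5 more, each freq 1)
Words with frequency 2: about, during, fruit, if, iron, long, rise, this, tree, while, yet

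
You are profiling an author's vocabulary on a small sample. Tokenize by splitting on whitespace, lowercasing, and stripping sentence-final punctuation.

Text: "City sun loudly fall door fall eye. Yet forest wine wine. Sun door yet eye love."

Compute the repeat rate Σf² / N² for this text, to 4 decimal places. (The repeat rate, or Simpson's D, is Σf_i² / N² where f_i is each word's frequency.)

Frequencies: sun:2, fall:2, door:2, eye:2, yet:2, wine:2, city:1, loudly:1, forest:1, love:1
Σf² = 28; N² = 256
Repeat rate = 28 / 256 = 0.1094

0.1094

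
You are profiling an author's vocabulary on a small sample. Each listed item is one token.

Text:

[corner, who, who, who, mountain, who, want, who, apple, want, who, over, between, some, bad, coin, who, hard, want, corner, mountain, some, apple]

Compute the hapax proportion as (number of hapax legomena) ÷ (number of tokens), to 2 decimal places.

0.22

Frequencies: who:7, want:3, corner:2, mountain:2, apple:2, some:2, over:1, between:1, bad:1, coin:1, hard:1
Hapax count = 5; token count = 23.
Ratio = 5 / 23 = 0.22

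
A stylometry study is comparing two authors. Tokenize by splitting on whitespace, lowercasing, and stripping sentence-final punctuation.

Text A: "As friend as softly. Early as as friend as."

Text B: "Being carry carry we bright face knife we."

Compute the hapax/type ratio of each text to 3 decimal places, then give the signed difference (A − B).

-0.167

A: hapax=2, V=4, ratio=0.500
B: hapax=4, V=6, ratio=0.667
Difference = 0.500 − 0.667 = -0.167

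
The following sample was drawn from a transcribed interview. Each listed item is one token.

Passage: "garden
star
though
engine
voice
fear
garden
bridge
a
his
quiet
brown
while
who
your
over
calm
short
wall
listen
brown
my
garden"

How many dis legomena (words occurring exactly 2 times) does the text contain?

1

Frequencies: garden:3, brown:2, star:1, though:1, engine:1, voice:1, fear:1, bridge:1, a:1, his:1, quiet:1, while:1, who:1, your:1, over:1, calm:1, short:1, wall:1, listen:1, my:1
Words with frequency 2: brown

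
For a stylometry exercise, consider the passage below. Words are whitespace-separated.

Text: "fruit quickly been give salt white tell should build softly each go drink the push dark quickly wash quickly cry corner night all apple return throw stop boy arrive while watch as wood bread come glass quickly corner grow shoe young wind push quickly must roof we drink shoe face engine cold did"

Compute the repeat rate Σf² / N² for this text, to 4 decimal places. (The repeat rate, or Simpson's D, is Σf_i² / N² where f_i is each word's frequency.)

Frequencies: quickly:5, drink:2, push:2, corner:2, shoe:2, fruit:1, been:1, give:1, salt:1, white:1, tell:1, should:1, build:1, softly:1, each:1, go:1, the:1, dark:1, wash:1, cry:1, … (25 more, each freq 1)
Σf² = 81; N² = 2809
Repeat rate = 81 / 2809 = 0.0288

0.0288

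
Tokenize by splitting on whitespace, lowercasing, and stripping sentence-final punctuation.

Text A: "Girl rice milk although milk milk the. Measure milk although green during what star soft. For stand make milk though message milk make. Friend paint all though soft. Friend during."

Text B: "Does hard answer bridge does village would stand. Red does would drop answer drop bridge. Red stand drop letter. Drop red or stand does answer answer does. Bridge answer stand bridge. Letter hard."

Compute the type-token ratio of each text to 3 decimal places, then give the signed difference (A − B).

TTR(A) = 19/30 = 0.633
TTR(B) = 11/33 = 0.333
Difference = 0.633 − 0.333 = 0.300

0.300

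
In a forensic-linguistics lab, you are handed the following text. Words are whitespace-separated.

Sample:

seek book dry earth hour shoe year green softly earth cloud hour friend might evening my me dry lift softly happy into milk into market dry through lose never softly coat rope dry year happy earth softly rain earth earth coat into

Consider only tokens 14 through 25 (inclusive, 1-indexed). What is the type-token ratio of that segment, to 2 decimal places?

Segment tokens 14–25: might, evening, my, me, dry, lift, softly, happy, into, milk, into, market
Segment N = 12, segment V = 11.
TTR = 11 / 12 = 0.92

0.92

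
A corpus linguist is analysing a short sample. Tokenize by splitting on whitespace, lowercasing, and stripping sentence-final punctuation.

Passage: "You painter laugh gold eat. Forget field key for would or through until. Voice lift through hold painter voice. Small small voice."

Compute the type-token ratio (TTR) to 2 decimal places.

0.77

N = 22 tokens, V = 17 types.
TTR = V / N = 17 / 22 = 0.77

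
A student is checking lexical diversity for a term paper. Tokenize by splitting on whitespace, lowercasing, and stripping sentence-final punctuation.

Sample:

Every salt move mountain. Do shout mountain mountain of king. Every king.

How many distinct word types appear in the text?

Distinct types: {do, every, king, mountain, move, of, salt, shout}
V = 8

8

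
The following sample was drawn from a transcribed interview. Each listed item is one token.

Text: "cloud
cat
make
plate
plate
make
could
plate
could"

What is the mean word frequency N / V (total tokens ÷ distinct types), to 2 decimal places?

1.80

N = 9 tokens, V = 5 types.
Mean frequency = N / V = 9 / 5 = 1.80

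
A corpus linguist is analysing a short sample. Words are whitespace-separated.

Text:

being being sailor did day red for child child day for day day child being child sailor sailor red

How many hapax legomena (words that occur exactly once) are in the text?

1

Frequencies: day:4, child:4, being:3, sailor:3, red:2, for:2, did:1
Hapax (freq=1): did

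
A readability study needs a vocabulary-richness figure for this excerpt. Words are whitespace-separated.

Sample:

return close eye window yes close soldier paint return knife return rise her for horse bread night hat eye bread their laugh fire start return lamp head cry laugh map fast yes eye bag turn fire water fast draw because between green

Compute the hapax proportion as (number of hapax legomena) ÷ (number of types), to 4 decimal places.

Frequencies: return:4, eye:3, close:2, yes:2, bread:2, laugh:2, fire:2, fast:2, window:1, soldier:1, paint:1, knife:1, rise:1, her:1, for:1, horse:1, night:1, hat:1, their:1, start:1, … (11 more, each freq 1)
Hapax count = 23; type count = 31.
Ratio = 23 / 31 = 0.7419

0.7419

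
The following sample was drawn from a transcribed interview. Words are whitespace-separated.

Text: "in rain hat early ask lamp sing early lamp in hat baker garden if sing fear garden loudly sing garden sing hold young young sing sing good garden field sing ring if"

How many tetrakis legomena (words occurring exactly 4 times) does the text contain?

Frequencies: sing:7, garden:4, in:2, hat:2, early:2, lamp:2, if:2, young:2, rain:1, ask:1, baker:1, fear:1, loudly:1, hold:1, good:1, field:1, ring:1
Words with frequency 4: garden

1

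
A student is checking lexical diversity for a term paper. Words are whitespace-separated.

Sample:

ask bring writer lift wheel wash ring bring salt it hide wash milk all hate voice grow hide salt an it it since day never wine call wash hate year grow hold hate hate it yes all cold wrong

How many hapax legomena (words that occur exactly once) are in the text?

Frequencies: it:4, hate:4, wash:3, bring:2, salt:2, hide:2, all:2, grow:2, ask:1, writer:1, lift:1, wheel:1, ring:1, milk:1, voice:1, an:1, since:1, day:1, never:1, wine:1, … (6 more, each freq 1)
Hapax (freq=1): an, ask, call, cold, day, hold, lift, milk, never, ring, since, voice, wheel, wine, writer, wrong, year, yes

18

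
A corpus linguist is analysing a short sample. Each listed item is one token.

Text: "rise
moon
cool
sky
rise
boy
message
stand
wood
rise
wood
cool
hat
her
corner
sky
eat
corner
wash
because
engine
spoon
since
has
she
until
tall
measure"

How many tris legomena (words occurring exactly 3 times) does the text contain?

Frequencies: rise:3, cool:2, sky:2, wood:2, corner:2, moon:1, boy:1, message:1, stand:1, hat:1, her:1, eat:1, wash:1, because:1, engine:1, spoon:1, since:1, has:1, she:1, until:1, … (2 more, each freq 1)
Words with frequency 3: rise

1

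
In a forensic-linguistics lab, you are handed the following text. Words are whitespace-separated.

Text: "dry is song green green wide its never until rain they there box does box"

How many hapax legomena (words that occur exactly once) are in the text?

Frequencies: green:2, box:2, dry:1, is:1, song:1, wide:1, its:1, never:1, until:1, rain:1, they:1, there:1, does:1
Hapax (freq=1): does, dry, is, its, never, rain, song, there, they, until, wide

11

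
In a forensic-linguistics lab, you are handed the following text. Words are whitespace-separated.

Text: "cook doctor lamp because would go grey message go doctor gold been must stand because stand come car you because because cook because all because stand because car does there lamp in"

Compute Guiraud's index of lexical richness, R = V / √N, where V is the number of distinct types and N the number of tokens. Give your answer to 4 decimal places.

3.3588

N = 32, V = 19.
√N = 5.656854
R = 19 / 5.656854 = 3.3588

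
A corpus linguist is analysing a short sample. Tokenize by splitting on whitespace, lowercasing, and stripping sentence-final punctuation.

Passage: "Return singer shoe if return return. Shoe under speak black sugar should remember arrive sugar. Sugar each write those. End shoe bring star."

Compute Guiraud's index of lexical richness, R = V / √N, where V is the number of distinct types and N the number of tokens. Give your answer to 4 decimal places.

3.5447

N = 23, V = 17.
√N = 4.795832
R = 17 / 4.795832 = 3.5447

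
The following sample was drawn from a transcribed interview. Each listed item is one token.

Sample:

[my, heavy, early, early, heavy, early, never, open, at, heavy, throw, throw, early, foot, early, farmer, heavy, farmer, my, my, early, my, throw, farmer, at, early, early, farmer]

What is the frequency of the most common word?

Frequencies: early:8, my:4, heavy:4, farmer:4, throw:3, at:2, never:1, open:1, foot:1
Most common: 'early' with frequency 8.

8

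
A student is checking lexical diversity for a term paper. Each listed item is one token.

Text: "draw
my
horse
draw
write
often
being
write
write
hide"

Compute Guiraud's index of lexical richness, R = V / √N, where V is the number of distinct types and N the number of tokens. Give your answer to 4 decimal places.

N = 10, V = 7.
√N = 3.162278
R = 7 / 3.162278 = 2.2136

2.2136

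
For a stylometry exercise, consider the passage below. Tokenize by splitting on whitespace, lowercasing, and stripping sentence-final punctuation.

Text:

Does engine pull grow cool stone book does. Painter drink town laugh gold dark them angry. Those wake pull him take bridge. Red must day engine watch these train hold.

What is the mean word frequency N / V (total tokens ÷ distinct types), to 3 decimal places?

N = 30 tokens, V = 27 types.
Mean frequency = N / V = 30 / 27 = 1.111

1.111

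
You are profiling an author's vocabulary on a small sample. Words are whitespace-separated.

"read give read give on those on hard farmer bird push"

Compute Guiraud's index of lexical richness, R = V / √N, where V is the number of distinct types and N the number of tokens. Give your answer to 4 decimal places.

2.4121

N = 11, V = 8.
√N = 3.316625
R = 8 / 3.316625 = 2.4121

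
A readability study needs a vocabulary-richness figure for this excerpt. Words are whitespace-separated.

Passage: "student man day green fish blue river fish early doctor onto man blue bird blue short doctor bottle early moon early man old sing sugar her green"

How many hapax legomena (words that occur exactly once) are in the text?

12

Frequencies: man:3, blue:3, early:3, green:2, fish:2, doctor:2, student:1, day:1, river:1, onto:1, bird:1, short:1, bottle:1, moon:1, old:1, sing:1, sugar:1, her:1
Hapax (freq=1): bird, bottle, day, her, moon, old, onto, river, short, sing, student, sugar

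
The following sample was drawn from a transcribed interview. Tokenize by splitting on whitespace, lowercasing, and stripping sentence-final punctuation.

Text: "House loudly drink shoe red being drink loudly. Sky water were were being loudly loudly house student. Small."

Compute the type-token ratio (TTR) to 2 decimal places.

N = 18 tokens, V = 11 types.
TTR = V / N = 11 / 18 = 0.61

0.61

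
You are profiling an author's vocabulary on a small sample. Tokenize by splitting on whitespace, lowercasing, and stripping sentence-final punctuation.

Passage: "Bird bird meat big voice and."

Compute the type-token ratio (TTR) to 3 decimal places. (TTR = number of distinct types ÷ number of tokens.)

0.833

N = 6 tokens, V = 5 types.
TTR = V / N = 5 / 6 = 0.833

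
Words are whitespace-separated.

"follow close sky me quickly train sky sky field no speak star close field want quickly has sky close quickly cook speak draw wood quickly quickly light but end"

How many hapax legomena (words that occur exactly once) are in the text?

Frequencies: quickly:5, sky:4, close:3, field:2, speak:2, follow:1, me:1, train:1, no:1, star:1, want:1, has:1, cook:1, draw:1, wood:1, light:1, but:1, end:1
Hapax (freq=1): but, cook, draw, end, follow, has, light, me, no, star, train, want, wood

13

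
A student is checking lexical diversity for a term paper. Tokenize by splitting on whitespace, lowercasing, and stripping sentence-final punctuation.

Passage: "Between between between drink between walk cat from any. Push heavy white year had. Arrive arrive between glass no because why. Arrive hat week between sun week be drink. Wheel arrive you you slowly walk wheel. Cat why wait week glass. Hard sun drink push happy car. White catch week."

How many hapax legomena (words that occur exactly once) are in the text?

Frequencies: between:6, arrive:4, week:4, drink:3, walk:2, cat:2, push:2, white:2, glass:2, why:2, sun:2, wheel:2, you:2, from:1, any:1, heavy:1, year:1, had:1, no:1, because:1, … (8 more, each freq 1)
Hapax (freq=1): any, be, because, car, catch, from, had, happy, hard, hat, heavy, no, slowly, wait, year

15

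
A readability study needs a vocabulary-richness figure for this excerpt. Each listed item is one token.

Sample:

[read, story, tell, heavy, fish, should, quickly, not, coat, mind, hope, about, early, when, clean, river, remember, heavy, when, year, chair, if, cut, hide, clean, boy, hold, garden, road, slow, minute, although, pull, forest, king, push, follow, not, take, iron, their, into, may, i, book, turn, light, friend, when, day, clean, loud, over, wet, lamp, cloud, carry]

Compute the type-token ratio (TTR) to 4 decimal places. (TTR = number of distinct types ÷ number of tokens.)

0.8947

N = 57 tokens, V = 51 types.
TTR = V / N = 51 / 57 = 0.8947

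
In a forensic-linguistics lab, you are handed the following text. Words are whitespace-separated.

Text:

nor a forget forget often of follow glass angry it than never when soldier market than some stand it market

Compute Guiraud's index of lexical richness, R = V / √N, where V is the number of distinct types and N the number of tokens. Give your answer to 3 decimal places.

N = 20, V = 16.
√N = 4.472136
R = 16 / 4.472136 = 3.578

3.578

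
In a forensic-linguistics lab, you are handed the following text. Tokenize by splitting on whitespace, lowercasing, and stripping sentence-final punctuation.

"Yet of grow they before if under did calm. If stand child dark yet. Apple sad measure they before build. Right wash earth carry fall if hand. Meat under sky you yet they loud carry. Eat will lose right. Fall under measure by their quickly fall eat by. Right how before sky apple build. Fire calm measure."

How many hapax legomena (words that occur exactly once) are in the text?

Frequencies: yet:3, they:3, before:3, if:3, under:3, measure:3, right:3, fall:3, calm:2, apple:2, build:2, carry:2, sky:2, eat:2, by:2, of:1, grow:1, did:1, stand:1, child:1, … (14 more, each freq 1)
Hapax (freq=1): child, dark, did, earth, fire, grow, hand, how, lose, loud, meat, of, quickly, sad, stand, their, wash, will, you

19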